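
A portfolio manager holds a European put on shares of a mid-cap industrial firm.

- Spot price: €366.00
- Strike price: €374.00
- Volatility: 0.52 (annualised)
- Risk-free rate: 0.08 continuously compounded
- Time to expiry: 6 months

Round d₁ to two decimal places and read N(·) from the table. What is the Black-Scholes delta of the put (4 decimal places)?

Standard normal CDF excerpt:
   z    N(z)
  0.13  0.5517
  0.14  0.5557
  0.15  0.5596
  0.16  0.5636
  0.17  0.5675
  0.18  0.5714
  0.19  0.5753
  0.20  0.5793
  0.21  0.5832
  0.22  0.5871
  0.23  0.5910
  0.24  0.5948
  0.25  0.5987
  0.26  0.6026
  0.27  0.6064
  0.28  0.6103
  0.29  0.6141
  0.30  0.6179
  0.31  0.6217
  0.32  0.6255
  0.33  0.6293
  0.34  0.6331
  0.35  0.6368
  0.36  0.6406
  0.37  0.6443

T = 0.5;  σ√T = 0.3677
d₁ = [ln(366/374) + (0.08 + 0.52²/2)·0.5] / 0.3677 = [-0.0216 + 0.1076] / 0.3677 = 0.2338 → 0.23
N(d₁) = N(0.23) = 0.5910
Δ_put = N(d₁) − 1 = 0.5910 − 1 = -0.4090

-0.4090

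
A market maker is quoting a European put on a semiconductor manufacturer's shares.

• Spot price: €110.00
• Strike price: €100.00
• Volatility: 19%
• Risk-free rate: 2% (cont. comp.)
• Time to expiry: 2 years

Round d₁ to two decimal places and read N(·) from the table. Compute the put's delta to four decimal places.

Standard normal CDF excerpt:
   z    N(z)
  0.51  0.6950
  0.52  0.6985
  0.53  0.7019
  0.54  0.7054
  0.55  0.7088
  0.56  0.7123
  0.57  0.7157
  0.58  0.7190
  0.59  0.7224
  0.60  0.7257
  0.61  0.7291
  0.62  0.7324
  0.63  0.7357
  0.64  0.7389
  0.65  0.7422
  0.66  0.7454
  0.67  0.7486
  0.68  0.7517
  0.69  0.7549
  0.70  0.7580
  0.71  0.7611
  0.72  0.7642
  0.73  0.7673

σ√T = 0.19·√2 = 0.2687
d₁ = [ln(110/100) + (0.02 + 0.19²/2)·2] / 0.2687 = [0.0953 + 0.0761] / 0.2687 = 0.6379 ⇒ 0.64
N(d₁) = N(0.64) = 0.7389
Δ_put = N(d₁) − 1 = 0.7389 − 1 = -0.2611

-0.2611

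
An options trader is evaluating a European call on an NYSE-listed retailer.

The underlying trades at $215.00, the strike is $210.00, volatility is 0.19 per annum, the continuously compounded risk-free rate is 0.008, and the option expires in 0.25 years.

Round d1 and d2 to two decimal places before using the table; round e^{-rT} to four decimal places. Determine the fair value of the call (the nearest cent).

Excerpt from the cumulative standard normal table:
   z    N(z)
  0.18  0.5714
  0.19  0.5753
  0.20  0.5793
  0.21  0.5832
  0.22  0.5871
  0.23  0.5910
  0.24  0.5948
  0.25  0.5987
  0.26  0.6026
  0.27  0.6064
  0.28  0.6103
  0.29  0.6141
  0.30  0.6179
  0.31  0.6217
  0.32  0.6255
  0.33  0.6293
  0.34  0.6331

$11.44

σ√T = 0.19 × 0.5000 = 0.0950
ln(S/K) + (r + σ²/2)T = ln(215/210) + (0.008 + 0.19²/2)·0.25 = 0.0235 + 0.0065 = 0.0300
d₁ = 0.0300 / 0.0950 = 0.3162 which rounds to 0.32
d₂ = d₁ − σ√T = 0.3162 − 0.0950 = 0.2212 which rounds to 0.22
e^(−rT) = e^(−0.008·0.25) = 0.9980
N(d₁) = N(0.32) = 0.6255;  N(d₂) = N(0.22) = 0.5871
C = 215·0.6255 − 210·0.9980·0.5871 = 134.4825 − 123.0444 = 11.4381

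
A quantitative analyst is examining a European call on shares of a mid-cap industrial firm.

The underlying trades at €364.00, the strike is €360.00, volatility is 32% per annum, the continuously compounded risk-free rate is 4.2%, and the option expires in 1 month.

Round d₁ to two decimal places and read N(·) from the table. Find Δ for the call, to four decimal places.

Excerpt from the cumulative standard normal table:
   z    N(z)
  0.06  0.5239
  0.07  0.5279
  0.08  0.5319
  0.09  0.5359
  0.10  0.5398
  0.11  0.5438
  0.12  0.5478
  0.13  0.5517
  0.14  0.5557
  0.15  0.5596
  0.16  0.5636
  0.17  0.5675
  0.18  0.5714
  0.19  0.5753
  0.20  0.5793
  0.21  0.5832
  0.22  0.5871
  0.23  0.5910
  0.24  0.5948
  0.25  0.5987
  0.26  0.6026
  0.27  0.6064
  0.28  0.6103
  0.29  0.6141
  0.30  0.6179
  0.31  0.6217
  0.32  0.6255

0.5793

σ√T = 0.32·√0.08333 = 0.0924
ln(S/K) + (r + σ²/2)T = ln(364/360) + (0.042 + 0.32²/2)·0.08333 = 0.0110 + 0.0078 = 0.0188
d₁ = 0.0188 / 0.0924 = 0.2037 which rounds to 0.20
N(d₁) = N(0.20) = 0.5793
Δ_call = N(d₁) = 0.5793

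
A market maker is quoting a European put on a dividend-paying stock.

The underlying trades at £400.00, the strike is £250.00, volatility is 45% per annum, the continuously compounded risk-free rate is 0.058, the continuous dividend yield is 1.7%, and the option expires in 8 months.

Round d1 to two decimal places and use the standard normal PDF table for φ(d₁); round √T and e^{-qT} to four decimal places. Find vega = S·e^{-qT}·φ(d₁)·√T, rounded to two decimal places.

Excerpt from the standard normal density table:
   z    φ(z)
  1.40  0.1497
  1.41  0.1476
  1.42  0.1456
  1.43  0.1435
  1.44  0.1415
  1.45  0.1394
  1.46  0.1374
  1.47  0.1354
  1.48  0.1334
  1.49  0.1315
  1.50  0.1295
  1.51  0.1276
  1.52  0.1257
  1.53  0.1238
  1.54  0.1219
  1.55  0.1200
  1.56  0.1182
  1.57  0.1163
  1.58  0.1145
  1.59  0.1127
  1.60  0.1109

39.36

σ√T = 0.45·√0.6667 = 0.3674
d₁ = [ln(400/250) + (0.058 − 0.017 + 0.45²/2)·0.6667] / 0.3674 = [0.4700 + 0.0948] / 0.3674 = 1.5373 → 1.54
√T = √0.6667 = 0.8165
φ(d₁) = φ(1.54) = 0.1219
exp(−qT) = exp(−0.017·0.6667) = 0.9887
vega = S·exp(−qT)·φ(d₁)·√T = 400·0.9887·0.1219·0.8165 = 39.3627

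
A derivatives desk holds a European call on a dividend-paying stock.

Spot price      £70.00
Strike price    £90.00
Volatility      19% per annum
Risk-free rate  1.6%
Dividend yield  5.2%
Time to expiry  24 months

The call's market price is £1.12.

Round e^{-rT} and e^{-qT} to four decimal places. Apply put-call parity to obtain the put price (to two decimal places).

£25.20

exp(−qT) = exp(−0.052·2) = 0.9012;  exp(−rT) = exp(−0.016·2) = 0.9685
Put-call parity: C − P = S·e^(−qT) − K·e^(−rT) = 70·0.9012 − 90·0.9685 = 63.0840 − 87.1650 = -24.0810
P = C − (C − P) = 1.12 − (-24.0810) = 25.2010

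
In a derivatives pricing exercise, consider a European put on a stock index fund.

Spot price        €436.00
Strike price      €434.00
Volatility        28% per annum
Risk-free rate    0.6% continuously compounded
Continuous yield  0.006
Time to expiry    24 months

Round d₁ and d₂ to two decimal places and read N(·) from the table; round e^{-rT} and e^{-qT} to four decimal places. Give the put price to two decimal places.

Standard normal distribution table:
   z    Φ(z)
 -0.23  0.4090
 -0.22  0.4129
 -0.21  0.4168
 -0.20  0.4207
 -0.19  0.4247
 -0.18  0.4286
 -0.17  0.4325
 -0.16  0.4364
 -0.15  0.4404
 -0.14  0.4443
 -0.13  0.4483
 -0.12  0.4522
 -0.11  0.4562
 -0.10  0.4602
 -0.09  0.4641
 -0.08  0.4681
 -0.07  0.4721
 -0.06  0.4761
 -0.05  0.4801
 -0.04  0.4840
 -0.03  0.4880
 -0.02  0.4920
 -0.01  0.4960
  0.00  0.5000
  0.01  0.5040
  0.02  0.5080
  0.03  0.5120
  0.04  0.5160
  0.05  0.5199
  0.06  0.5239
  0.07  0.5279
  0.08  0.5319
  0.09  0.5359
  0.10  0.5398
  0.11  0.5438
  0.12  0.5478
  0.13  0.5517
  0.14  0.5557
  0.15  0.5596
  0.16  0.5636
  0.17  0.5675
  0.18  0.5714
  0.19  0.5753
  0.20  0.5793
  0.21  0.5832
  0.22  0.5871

σ√T = 0.28·√2 = 0.3960
d₁ = [ln(436/434) + (0.006 − 0.006 + 0.28²/2)·2] / 0.3960 = [0.0046 + 0.0784] / 0.3960 = 0.2096 ⇒ 0.21
d₂ = d₁ − σ√T = 0.2096 − 0.3960 = -0.1864 ⇒ -0.19
exp(−qT) = exp(−0.006·2) = 0.9881;  exp(−rT) = exp(−0.006·2) = 0.9881
P = 434·0.9881·N(0.19) − 436·0.9881·N(-0.21) = 434·0.9881·0.5753 − 436·0.9881·0.4168 = 246.7090 − 179.5623 = 67.1467

€67.15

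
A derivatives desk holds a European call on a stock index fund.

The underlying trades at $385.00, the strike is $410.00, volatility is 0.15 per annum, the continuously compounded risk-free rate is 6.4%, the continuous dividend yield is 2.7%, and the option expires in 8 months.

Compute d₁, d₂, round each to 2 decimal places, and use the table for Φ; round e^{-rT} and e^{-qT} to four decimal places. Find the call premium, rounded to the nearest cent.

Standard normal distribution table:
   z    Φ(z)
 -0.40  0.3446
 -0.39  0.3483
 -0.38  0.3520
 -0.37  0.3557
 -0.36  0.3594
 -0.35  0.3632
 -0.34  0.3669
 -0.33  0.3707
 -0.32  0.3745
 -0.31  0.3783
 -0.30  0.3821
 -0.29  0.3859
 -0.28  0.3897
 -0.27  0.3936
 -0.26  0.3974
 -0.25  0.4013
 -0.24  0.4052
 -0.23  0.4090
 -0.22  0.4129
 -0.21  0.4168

$12.01

σ√T = 0.15·√0.6667 = 0.1225
d₁ = [ln(385/410) + (0.064 − 0.027 + ½·0.15²)·0.6667] / (σ√T) = (-0.0629 + 0.0322) / 0.1225 = -0.2510 which rounds to -0.25
d₂ = -0.2510 − 0.1225 = -0.3735 which rounds to -0.37
e^(−qT) = e^(−0.027·0.6667) = 0.9822;  e^(−rT) = e^(−0.064·0.6667) = 0.9582
N(d₁) = N(-0.25) = 0.4013;  N(d₂) = N(-0.37) = 0.3557
C = 385·0.9822·0.4013 − 410·0.9582·0.3557 = 151.7504 − 139.7410 = 12.0094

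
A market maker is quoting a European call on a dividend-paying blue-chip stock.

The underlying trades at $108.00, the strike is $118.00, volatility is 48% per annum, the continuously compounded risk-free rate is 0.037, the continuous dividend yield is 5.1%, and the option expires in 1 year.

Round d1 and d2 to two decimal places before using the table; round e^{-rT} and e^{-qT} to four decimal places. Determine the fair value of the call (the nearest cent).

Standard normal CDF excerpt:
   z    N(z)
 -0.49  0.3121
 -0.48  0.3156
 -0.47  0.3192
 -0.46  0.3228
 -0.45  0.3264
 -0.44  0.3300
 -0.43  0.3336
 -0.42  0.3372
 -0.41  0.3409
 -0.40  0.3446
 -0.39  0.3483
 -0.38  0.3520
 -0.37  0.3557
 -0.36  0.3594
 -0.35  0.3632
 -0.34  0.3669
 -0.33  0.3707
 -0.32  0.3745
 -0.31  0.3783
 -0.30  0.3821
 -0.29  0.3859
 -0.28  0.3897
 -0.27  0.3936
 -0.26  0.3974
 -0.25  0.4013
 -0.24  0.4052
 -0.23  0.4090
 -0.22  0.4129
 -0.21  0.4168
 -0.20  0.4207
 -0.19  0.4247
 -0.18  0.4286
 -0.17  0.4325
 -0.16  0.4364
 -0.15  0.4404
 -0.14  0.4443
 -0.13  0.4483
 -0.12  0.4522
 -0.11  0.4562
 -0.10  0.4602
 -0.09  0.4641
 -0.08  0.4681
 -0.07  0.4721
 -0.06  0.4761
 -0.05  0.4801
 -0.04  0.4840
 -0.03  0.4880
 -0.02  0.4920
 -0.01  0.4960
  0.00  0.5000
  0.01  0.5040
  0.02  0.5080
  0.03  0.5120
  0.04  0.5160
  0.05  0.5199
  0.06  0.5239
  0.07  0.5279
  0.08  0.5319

$15.43

σ√T = 0.48 × 1.0000 = 0.4800
d₁ = [ln(108/118) + (0.037 − 0.051 + 0.48²/2)·1] / 0.4800 = [-0.0886 + 0.1012] / 0.4800 = 0.0263 which rounds to 0.03
d₂ = d₁ − σ√T = 0.0263 − 0.4800 = -0.4537 which rounds to -0.45
exp(−qT) = exp(−0.051·1) = 0.9503;  exp(−rT) = exp(−0.037·1) = 0.9637
C = 108·0.9503·N(0.03) − 118·0.9637·N(-0.45) = 108·0.9503·0.5120 − 118·0.9637·0.3264 = 52.5478 − 37.1171 = 15.4307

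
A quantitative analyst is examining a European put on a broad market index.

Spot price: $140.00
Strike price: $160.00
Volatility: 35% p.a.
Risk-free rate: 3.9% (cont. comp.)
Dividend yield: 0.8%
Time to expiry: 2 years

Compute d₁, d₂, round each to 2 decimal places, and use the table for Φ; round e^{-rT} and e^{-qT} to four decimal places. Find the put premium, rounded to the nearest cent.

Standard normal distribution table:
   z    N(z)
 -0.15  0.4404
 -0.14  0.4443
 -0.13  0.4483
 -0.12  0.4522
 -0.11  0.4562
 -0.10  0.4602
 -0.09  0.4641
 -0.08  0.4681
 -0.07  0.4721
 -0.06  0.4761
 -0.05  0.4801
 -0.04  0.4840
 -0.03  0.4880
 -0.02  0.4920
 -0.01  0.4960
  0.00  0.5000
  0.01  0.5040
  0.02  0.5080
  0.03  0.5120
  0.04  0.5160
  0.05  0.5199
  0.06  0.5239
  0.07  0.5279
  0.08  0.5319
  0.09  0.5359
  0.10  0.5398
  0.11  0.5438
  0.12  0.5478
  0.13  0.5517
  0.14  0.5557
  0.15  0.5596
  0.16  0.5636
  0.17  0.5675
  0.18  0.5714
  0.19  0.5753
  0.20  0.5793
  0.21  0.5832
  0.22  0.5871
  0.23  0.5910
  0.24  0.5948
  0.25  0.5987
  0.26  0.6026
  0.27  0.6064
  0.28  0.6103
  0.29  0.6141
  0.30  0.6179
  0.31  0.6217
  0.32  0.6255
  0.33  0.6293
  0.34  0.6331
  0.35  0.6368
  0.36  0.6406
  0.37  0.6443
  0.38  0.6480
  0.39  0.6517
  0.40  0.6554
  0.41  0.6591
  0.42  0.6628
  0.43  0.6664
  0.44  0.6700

σ√T = 0.35 × 1.4142 = 0.4950
d₁ = [ln(140/160) + (0.039 − 0.008 + 0.35²/2)·2] / 0.4950 = [-0.1335 + 0.1845] / 0.4950 = 0.1030 ≈ 0.10
d₂ = d₁ − σ√T = 0.1030 − 0.4950 = -0.3920 ≈ -0.39
exp(−qT) = exp(−0.008·2) = 0.9841;  exp(−rT) = exp(−0.039·2) = 0.9250
N(−d₂) = N(0.39) = 0.6517;  N(−d₁) = N(-0.10) = 0.4602
P = 160·0.9250·0.6517 − 140·0.9841·0.4602 = 96.4516 − 63.4036 = 33.0480

$33.05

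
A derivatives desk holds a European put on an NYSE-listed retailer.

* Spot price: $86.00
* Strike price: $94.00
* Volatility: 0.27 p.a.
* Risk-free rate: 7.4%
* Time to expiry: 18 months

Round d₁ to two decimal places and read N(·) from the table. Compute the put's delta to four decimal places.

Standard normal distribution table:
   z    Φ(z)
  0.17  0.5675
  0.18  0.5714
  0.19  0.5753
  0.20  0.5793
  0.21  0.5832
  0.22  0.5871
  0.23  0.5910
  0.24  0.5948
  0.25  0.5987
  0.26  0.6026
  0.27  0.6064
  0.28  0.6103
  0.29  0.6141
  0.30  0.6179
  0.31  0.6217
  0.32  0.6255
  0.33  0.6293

T = 1.5;  σ√T = 0.3307
d₁ = [ln(86/94) + (0.074 + 0.27²/2)·1.5] / 0.3307 = [-0.0889 + 0.1657] / 0.3307 = 0.2320 which rounds to 0.23
N(d₁) = N(0.23) = 0.5910
Δ_put = N(d₁) − 1 = 0.5910 − 1 = -0.4090

-0.4090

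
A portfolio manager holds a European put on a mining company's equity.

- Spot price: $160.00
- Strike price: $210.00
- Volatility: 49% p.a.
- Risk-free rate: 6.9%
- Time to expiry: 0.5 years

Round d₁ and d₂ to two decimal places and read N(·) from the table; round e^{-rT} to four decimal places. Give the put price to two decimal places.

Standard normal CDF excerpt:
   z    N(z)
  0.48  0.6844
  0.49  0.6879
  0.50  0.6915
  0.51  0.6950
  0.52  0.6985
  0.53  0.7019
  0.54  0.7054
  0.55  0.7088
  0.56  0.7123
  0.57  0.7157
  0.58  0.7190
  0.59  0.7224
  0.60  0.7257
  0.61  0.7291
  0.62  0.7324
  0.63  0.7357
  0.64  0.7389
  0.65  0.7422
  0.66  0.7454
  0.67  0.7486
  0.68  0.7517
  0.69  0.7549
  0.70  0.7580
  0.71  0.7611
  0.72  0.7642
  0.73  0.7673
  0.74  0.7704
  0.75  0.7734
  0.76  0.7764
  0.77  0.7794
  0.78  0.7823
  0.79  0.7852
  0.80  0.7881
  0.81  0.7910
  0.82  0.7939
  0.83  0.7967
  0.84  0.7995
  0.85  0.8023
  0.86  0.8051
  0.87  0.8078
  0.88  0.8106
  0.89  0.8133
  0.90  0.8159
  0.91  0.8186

σ√T = 0.49·√0.5 = 0.3465
ln(S/K) + (r + σ²/2)T = ln(160/210) + (0.069 + 0.49²/2)·0.5 = -0.2719 + 0.0945 = -0.1774
d₁ = -0.1774 / 0.3465 = -0.5120 → -0.51
d₂ = d₁ − σ√T = -0.5120 − 0.3465 = -0.8585 → -0.86
exp(−rT) = exp(−0.069·0.5) = 0.9661
N(−d₂) = N(0.86) = 0.8051;  N(−d₁) = N(0.51) = 0.6950
P = 210·0.9661·0.8051 − 160·0.6950 = 163.3395 − 111.2000 = 52.1395

$52.14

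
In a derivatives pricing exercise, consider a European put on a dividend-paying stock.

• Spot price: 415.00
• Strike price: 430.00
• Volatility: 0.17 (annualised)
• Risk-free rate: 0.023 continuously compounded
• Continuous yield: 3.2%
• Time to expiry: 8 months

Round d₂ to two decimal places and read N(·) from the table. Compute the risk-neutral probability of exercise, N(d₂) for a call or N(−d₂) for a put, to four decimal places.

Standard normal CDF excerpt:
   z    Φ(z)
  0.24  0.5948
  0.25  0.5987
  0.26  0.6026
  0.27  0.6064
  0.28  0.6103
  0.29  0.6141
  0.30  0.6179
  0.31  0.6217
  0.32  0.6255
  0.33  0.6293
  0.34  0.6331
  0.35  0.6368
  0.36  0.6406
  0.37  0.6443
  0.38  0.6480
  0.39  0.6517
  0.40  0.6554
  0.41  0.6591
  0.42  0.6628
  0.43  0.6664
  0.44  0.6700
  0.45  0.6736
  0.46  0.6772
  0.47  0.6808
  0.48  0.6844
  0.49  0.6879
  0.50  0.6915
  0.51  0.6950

0.6443

σ√T = 0.17·√0.6667 = 0.1388
d₁ = [ln(415/430) + (0.023 − 0.032 + 0.17²/2)·0.6667] / 0.1388 = [-0.0355 + 0.0036] / 0.1388 = -0.2296 which rounds to -0.23
d₂ = d₁ − σ√T = -0.2296 − 0.1388 = -0.3684 which rounds to -0.37
Risk-neutral Pr[S_T < K] = N(−d₂) = N(0.37) = 0.6443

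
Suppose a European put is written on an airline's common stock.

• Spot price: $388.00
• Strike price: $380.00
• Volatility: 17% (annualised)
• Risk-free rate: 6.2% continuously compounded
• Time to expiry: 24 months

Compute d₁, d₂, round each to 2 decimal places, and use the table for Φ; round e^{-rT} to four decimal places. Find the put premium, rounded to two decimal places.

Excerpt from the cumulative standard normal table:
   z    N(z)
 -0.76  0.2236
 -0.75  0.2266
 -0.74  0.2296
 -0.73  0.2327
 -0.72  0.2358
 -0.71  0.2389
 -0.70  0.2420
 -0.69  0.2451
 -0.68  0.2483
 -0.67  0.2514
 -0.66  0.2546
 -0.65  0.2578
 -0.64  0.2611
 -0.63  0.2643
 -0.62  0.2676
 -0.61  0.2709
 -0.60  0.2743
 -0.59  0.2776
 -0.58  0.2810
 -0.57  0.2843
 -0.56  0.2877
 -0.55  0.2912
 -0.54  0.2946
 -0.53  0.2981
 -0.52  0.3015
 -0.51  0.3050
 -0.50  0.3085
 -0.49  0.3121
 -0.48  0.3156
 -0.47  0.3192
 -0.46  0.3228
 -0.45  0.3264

σ√T = 0.17 × 1.4142 = 0.2404
d₁ = [ln(388/380) + (0.062 + 0.17²/2)·2] / 0.2404 = [0.0208 + 0.1529] / 0.2404 = 0.7226 which rounds to 0.72
d₂ = d₁ − σ√T = 0.7226 − 0.2404 = 0.4822 which rounds to 0.48
e^(−rT) = e^(−0.062·2) = 0.8834
N(−d₂) = N(-0.48) = 0.3156;  N(−d₁) = N(-0.72) = 0.2358
P = 380·0.8834·0.3156 − 388·0.2358 = 105.9444 − 91.4904 = 14.4540

$14.45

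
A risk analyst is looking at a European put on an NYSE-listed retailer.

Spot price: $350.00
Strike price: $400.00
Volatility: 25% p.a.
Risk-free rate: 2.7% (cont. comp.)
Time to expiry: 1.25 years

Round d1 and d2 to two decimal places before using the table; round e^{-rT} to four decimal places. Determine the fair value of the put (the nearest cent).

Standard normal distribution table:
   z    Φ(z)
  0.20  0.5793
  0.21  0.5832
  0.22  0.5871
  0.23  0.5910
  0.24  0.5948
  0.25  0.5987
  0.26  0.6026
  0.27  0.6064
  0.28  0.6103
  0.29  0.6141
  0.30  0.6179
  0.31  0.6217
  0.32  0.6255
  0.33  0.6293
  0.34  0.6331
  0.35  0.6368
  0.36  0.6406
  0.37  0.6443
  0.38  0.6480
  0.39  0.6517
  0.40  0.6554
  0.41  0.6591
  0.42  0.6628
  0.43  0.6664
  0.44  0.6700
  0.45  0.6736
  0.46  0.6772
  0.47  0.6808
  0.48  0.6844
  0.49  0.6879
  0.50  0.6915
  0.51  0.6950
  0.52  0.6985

σ√T = 0.25 × 1.1180 = 0.2795
d₁ = [ln(350/400) + (0.027 + ½·0.25²)·1.25] / (σ√T) = (-0.1335 + 0.0728) / 0.2795 = -0.2172 → -0.22
d₂ = -0.2172 − 0.2795 = -0.4967 → -0.50
exp(−rT) = exp(−0.027·1.25) = 0.9668
P = 400·0.9668·N(0.50) − 350·N(0.22) = 400·0.9668·0.6915 − 350·0.5871 = 267.4169 − 205.4850 = 61.9319

$61.93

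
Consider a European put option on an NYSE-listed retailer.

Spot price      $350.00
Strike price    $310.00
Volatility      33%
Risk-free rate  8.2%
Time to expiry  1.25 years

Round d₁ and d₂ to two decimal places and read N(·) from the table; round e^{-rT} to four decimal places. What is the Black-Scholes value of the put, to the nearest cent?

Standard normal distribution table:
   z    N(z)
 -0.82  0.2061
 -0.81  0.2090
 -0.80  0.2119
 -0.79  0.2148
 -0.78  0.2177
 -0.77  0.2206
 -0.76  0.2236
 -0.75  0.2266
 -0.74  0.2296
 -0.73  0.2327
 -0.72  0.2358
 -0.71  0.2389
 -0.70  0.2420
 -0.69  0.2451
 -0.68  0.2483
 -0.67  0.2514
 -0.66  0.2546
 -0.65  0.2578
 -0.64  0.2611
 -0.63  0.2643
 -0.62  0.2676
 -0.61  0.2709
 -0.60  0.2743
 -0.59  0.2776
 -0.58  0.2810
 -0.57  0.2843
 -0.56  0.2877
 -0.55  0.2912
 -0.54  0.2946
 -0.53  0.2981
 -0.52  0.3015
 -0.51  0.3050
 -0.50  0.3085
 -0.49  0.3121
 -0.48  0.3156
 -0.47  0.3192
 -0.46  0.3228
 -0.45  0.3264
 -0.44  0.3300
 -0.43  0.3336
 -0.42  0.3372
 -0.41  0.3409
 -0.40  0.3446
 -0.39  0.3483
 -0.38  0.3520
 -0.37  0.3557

$19.17

T = 1.25;  σ√T = 0.3690
d₁ = [ln(350/310) + (0.082 + 0.33²/2)·1.25] / 0.3690 = [0.1214 + 0.1706] / 0.3690 = 0.7912 → 0.79
d₂ = d₁ − σ√T = 0.7912 − 0.3690 = 0.4223 → 0.42
e^(−rT) = e^(−0.082·1.25) = 0.9026
N(−d₂) = N(-0.42) = 0.3372;  N(−d₁) = N(-0.79) = 0.2148
P = 310·0.9026·0.3372 − 350·0.2148 = 94.3506 − 75.1800 = 19.1706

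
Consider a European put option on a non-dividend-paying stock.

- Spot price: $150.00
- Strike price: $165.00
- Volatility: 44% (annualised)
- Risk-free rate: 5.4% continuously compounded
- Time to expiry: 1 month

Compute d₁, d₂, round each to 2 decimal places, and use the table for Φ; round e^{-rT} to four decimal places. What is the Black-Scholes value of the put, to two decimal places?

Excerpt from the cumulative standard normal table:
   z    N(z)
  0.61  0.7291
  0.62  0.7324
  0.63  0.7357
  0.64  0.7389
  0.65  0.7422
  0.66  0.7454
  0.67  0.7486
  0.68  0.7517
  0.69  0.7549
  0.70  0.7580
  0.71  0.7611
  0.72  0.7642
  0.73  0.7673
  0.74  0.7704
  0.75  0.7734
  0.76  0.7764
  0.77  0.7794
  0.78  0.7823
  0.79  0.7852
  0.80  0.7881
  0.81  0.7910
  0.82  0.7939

$17.17

σ√T = 0.44·√0.08333 = 0.1270
ln(S/K) + (r + σ²/2)T = ln(150/165) + (0.054 + 0.44²/2)·0.08333 = -0.0953 + 0.0126 = -0.0827
d₁ = -0.0827 / 0.1270 = -0.6514 → -0.65
d₂ = d₁ − σ√T = -0.6514 − 0.1270 = -0.7785 → -0.78
exp(−rT) = exp(−0.054·0.08333) = 0.9955
P = 165·0.9955·N(0.78) − 150·N(0.65) = 165·0.9955·0.7823 − 150·0.7422 = 128.4986 − 111.3300 = 17.1686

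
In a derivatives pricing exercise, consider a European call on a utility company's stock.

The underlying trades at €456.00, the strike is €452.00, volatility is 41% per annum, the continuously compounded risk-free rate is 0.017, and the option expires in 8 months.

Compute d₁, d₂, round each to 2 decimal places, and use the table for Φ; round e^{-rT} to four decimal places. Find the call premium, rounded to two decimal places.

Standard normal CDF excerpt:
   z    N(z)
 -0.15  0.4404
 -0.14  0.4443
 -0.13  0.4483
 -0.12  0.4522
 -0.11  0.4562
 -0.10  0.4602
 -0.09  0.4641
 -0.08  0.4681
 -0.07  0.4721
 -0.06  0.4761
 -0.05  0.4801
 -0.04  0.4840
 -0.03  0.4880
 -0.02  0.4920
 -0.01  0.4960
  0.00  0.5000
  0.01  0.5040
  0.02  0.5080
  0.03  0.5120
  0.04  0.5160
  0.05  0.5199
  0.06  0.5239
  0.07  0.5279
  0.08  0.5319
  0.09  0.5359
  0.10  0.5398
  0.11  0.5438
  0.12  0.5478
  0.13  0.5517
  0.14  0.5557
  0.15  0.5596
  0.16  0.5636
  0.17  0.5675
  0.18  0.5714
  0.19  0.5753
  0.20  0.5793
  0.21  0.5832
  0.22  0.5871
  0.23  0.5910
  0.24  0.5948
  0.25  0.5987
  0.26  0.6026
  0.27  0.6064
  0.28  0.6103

T = 0.6667;  σ√T = 0.3348
d₁ = [ln(456/452) + (0.017 + 0.41²/2)·0.6667] / 0.3348 = [0.0088 + 0.0674] / 0.3348 = 0.2276 ⇒ 0.23
d₂ = d₁ − σ√T = 0.2276 − 0.3348 = -0.1072 ⇒ -0.11
exp(−rT) = exp(−0.017·0.6667) = 0.9887
N(d₁) = N(0.23) = 0.5910;  N(d₂) = N(-0.11) = 0.4562
C = 456·0.5910 − 452·0.9887·0.4562 = 269.4960 − 203.8723 = 65.6237

€65.62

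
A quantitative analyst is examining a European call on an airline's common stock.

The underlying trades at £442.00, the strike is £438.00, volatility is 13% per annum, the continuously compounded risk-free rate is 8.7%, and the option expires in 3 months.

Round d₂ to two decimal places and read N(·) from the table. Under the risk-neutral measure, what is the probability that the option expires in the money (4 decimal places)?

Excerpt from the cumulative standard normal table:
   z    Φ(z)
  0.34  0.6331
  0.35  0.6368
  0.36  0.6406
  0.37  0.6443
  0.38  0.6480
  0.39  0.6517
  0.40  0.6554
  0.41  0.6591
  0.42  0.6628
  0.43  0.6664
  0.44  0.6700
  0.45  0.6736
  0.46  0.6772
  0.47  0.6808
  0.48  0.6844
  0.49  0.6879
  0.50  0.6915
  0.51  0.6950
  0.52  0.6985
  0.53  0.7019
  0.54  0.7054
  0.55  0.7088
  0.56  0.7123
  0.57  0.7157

0.6700

σ√T = 0.13 × 0.5000 = 0.0650
ln(S/K) + (r + σ²/2)T = ln(442/438) + (0.087 + 0.13²/2)·0.25 = 0.0091 + 0.0239 = 0.0330
d₁ = 0.0330 / 0.0650 = 0.5070 which rounds to 0.51
d₂ = d₁ − σ√T = 0.5070 − 0.0650 = 0.4420 which rounds to 0.44
Risk-neutral Pr[S_T > K] = N(d₂) = N(0.44) = 0.6700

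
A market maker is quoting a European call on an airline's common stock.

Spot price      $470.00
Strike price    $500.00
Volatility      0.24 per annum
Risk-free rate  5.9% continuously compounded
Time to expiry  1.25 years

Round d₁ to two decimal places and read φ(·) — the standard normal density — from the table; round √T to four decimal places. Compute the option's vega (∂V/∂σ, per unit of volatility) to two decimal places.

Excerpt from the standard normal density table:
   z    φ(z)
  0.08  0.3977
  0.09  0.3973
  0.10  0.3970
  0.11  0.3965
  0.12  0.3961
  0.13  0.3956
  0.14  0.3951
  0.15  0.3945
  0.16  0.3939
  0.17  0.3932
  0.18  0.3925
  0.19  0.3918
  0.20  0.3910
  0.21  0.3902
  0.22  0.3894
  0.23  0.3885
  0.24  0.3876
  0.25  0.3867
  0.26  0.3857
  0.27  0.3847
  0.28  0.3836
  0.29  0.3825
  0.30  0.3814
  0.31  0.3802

T = 1.25;  σ√T = 0.2683
d₁ = [ln(470/500) + (0.059 + 0.24²/2)·1.25] / 0.2683 = [-0.0619 + 0.1097] / 0.2683 = 0.1784 ≈ 0.18
√T = √1.25 = 1.1180
φ(d₁) = φ(0.18) = 0.3925
vega = S·φ(d₁)·√T = 470·0.3925·1.1180 = 206.2431

206.24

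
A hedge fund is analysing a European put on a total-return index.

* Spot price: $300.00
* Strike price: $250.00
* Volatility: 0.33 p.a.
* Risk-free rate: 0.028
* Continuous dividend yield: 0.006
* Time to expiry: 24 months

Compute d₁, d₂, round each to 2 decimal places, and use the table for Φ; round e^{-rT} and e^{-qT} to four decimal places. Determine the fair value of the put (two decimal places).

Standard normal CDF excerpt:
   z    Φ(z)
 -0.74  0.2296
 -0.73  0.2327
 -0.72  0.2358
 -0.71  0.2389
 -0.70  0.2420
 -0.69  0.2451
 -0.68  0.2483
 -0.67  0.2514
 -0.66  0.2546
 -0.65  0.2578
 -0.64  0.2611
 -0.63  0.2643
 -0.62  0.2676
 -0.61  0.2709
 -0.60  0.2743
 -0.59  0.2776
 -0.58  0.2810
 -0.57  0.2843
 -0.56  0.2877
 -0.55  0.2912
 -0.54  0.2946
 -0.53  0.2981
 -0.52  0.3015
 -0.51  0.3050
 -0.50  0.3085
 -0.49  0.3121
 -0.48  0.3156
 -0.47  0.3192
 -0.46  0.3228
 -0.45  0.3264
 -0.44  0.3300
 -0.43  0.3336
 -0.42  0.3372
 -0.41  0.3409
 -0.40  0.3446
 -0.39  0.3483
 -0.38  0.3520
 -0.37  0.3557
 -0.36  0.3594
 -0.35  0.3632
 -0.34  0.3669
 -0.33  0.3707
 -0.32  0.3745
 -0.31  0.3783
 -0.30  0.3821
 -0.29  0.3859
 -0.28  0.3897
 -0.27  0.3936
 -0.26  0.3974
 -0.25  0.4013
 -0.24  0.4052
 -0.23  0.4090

$24.96

σ√T = 0.33·√2 = 0.4667
d₁ = [ln(300/250) + (0.028 − 0.006 + 0.33²/2)·2] / 0.4667 = [0.1823 + 0.1529] / 0.4667 = 0.7183 → 0.72
d₂ = d₁ − σ√T = 0.7183 − 0.4667 = 0.2516 → 0.25
e^(−qT) = e^(−0.006·2) = 0.9881;  e^(−rT) = e^(−0.028·2) = 0.9455
N(−d₂) = N(-0.25) = 0.4013;  N(−d₁) = N(-0.72) = 0.2358
P = 250·0.9455·0.4013 − 300·0.9881·0.2358 = 94.8573 − 69.8982 = 24.9591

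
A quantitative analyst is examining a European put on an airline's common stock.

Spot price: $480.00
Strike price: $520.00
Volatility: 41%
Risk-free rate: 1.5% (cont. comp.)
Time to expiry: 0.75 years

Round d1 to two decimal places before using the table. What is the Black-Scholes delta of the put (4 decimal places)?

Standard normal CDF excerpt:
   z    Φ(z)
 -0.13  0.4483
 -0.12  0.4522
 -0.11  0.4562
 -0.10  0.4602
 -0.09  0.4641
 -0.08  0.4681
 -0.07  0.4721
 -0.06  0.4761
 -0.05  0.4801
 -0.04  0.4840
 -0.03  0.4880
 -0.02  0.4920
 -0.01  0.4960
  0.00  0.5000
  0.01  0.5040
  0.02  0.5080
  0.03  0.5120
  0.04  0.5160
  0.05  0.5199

σ√T = 0.41 × 0.8660 = 0.3551
d₁ = [ln(480/520) + (0.015 + 0.41²/2)·0.75] / 0.3551 = [-0.0800 + 0.0743] / 0.3551 = -0.0162 ⇒ -0.02
N(d₁) = N(-0.02) = 0.4920
Δ_put = N(d₁) − 1 = 0.4920 − 1 = -0.5080

-0.5080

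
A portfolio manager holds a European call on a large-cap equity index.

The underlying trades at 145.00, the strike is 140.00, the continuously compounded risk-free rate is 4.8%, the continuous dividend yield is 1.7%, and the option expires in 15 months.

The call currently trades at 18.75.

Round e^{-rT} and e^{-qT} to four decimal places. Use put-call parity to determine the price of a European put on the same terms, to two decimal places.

8.65

exp(−qT) = exp(−0.017·1.25) = 0.9790;  exp(−rT) = exp(−0.048·1.25) = 0.9418
Put-call parity: C − P = S·e^(−qT) − K·e^(−rT) = 145·0.9790 − 140·0.9418 = 141.9550 − 131.8520 = 10.1030
P = C − (C − P) = 18.75 − (10.1030) = 8.6470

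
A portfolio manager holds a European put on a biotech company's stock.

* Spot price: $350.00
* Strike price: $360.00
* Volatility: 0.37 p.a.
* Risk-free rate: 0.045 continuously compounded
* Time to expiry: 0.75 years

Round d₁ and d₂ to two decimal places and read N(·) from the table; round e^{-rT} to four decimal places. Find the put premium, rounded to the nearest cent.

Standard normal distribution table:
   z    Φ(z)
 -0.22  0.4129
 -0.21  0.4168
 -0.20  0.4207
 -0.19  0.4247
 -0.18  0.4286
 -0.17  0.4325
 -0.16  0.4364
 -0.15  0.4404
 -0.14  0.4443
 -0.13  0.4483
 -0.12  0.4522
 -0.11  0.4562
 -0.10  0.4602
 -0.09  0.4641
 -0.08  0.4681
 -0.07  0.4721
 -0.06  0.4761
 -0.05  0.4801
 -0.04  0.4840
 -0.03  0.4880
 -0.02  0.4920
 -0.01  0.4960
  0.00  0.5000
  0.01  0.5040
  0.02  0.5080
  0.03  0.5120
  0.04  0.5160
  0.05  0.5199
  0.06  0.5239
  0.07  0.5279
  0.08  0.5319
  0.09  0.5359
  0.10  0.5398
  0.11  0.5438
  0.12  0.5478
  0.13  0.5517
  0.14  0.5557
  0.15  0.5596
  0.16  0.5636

σ√T = 0.37·√0.75 = 0.3204
d₁ = [ln(350/360) + (0.045 + 0.37²/2)·0.75] / 0.3204 = [-0.0282 + 0.0851] / 0.3204 = 0.1776 ≈ 0.18
d₂ = d₁ − σ√T = 0.1776 − 0.3204 = -0.1428 ≈ -0.14
exp(−rT) = exp(−0.045·0.75) = 0.9668
N(−d₂) = N(0.14) = 0.5557;  N(−d₁) = N(-0.18) = 0.4286
P = 360·0.9668·0.5557 − 350·0.4286 = 193.4103 − 150.0100 = 43.4003

$43.40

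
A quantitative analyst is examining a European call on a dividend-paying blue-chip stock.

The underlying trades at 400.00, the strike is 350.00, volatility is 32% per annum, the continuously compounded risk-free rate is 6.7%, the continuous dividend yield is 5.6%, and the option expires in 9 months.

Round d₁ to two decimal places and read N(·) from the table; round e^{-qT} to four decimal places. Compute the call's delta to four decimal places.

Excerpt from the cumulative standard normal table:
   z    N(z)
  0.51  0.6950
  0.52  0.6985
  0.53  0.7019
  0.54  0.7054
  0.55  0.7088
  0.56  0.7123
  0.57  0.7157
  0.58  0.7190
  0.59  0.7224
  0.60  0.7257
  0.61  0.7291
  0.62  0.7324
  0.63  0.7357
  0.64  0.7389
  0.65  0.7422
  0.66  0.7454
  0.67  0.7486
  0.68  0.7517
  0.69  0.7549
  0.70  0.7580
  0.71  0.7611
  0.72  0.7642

0.7117

T = 0.75;  σ√T = 0.2771
ln(S/K) + (r − q + σ²/2)T = ln(400/350) + (0.067 − 0.056 + 0.32²/2)·0.75 = 0.1335 + 0.0467 = 0.1802
d₁ = 0.1802 / 0.2771 = 0.6502 which rounds to 0.65
N(d₁) = N(0.65) = 0.7422
Δ_call = exp(−qT)·N(d₁) = 0.9589·0.7422 = 0.7117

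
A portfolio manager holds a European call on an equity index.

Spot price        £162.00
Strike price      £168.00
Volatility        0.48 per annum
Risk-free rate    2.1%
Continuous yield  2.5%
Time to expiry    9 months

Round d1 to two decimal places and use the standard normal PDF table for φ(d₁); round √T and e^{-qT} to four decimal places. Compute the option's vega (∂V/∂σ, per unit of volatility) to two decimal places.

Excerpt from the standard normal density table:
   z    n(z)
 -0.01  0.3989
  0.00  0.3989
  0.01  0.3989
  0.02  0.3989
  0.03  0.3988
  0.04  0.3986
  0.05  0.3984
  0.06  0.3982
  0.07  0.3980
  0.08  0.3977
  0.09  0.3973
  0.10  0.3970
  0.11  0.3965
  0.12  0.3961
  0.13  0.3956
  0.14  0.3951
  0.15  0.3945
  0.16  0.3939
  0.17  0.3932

σ√T = 0.48 × 0.8660 = 0.4157
d₁ = [ln(162/168) + (0.021 − 0.025 + 0.48²/2)·0.75] / 0.4157 = [-0.0364 + 0.0834] / 0.4157 = 0.1131 which rounds to 0.11
√T = √0.75 = 0.8660
φ(d₁) = φ(0.11) = 0.3965
exp(−qT) = exp(−0.025·0.75) = 0.9814
vega = S·exp(−qT)·φ(d₁)·√T = 162·0.9814·0.3965·0.8660 = 54.5911
(The put has the same vega.)

54.59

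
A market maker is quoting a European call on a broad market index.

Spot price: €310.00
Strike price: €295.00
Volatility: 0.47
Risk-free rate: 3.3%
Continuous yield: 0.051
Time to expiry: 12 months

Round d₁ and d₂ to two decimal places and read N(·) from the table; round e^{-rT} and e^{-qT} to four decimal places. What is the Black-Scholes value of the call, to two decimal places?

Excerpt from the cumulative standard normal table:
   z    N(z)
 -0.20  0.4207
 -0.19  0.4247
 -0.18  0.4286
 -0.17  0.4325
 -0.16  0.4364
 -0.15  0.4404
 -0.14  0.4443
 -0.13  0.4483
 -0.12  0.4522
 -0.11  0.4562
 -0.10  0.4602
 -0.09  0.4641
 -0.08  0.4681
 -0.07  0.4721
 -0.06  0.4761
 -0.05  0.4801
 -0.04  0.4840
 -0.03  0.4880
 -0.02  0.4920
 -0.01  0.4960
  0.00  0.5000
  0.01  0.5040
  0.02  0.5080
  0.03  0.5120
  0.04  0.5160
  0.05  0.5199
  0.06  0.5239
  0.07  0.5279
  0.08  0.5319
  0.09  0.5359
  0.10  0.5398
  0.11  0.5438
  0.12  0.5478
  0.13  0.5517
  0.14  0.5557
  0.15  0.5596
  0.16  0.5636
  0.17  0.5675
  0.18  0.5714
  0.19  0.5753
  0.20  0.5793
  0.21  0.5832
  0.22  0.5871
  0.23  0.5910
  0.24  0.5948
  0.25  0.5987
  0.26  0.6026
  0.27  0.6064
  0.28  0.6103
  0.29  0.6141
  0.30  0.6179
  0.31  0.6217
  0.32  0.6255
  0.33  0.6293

σ√T = 0.47 × 1.0000 = 0.4700
d₁ = [ln(310/295) + (0.033 − 0.051 + ½·0.47²)·1] / (σ√T) = (0.0496 + 0.0925) / 0.4700 = 0.3022 ⇒ 0.30
d₂ = 0.3022 − 0.4700 = -0.1678 ⇒ -0.17
exp(−qT) = exp(−0.051·1) = 0.9503;  exp(−rT) = exp(−0.033·1) = 0.9675
N(d₁) = N(0.30) = 0.6179;  N(d₂) = N(-0.17) = 0.4325
C = 310·0.9503·0.6179 − 295·0.9675·0.4325 = 182.0290 − 123.4409 = 58.5881

€58.59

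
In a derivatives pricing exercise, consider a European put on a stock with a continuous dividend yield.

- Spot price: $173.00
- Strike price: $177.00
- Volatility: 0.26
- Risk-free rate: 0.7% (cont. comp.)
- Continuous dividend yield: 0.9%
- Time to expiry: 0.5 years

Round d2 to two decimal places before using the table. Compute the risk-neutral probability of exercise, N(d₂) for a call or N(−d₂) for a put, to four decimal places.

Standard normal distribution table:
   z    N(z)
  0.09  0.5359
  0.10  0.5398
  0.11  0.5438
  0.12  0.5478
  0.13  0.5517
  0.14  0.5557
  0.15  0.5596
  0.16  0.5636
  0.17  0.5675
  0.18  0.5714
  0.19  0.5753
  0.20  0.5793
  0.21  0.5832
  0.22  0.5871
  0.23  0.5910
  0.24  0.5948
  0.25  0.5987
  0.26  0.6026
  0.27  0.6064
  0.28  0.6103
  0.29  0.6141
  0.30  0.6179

0.5871

σ√T = 0.26 × 0.7071 = 0.1838
ln(S/K) + (r − q + σ²/2)T = ln(173/177) + (0.007 − 0.009 + 0.26²/2)·0.5 = -0.0229 + 0.0159 = -0.0070
d₁ = -0.0070 / 0.1838 = -0.0378 ⇒ -0.04
d₂ = d₁ − σ√T = -0.0378 − 0.1838 = -0.2217 ⇒ -0.22
Risk-neutral Pr[S_T < K] = N(−d₂) = N(0.22) = 0.5871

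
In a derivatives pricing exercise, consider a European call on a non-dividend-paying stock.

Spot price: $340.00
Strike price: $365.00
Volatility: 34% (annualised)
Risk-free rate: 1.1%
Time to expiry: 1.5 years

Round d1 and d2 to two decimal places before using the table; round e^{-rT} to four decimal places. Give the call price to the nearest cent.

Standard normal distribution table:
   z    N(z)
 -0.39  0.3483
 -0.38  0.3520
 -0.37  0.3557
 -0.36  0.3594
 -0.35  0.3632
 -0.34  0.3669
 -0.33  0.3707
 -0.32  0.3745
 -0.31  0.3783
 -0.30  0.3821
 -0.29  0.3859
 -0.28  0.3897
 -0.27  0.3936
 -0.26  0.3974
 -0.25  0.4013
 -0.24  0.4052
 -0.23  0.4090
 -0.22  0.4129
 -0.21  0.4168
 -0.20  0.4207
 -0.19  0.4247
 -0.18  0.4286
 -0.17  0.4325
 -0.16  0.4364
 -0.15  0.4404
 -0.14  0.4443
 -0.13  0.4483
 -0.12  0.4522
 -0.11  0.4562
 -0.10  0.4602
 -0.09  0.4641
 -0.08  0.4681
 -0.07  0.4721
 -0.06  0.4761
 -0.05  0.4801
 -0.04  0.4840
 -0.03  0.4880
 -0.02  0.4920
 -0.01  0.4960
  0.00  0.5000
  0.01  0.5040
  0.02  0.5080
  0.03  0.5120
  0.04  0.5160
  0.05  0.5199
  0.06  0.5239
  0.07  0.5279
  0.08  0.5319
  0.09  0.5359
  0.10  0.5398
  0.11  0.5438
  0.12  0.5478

T = 1.5;  σ√T = 0.4164
ln(S/K) + (r + σ²/2)T = ln(340/365) + (0.011 + 0.34²/2)·1.5 = -0.0710 + 0.1032 = 0.0322
d₁ = 0.0322 / 0.4164 = 0.0774 ⇒ 0.08
d₂ = d₁ − σ√T = 0.0774 − 0.4164 = -0.3390 ⇒ -0.34
exp(−rT) = exp(−0.011·1.5) = 0.9836
N(d₁) = N(0.08) = 0.5319;  N(d₂) = N(-0.34) = 0.3669
C = 340·0.5319 − 365·0.9836·0.3669 = 180.8460 − 131.7222 = 49.1238

$49.12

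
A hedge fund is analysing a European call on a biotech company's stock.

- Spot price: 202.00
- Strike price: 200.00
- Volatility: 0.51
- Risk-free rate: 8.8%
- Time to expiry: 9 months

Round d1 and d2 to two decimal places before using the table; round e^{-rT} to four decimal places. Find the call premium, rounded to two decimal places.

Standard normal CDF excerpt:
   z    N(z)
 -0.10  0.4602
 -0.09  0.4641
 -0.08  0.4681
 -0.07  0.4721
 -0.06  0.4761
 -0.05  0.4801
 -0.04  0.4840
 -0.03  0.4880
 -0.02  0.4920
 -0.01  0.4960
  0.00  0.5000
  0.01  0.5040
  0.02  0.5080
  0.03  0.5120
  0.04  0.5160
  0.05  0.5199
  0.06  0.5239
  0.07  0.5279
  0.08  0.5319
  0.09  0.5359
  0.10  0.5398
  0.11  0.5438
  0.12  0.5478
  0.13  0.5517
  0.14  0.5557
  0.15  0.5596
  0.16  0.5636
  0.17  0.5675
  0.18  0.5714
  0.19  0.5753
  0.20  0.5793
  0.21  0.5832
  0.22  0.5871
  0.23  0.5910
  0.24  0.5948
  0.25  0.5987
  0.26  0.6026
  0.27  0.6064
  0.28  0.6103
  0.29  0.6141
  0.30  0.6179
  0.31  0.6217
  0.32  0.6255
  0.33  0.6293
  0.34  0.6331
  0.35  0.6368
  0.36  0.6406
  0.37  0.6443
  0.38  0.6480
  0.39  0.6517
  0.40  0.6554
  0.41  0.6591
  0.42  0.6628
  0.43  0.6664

41.76

T = 0.75;  σ√T = 0.4417
ln(S/K) + (r + σ²/2)T = ln(202/200) + (0.088 + 0.51²/2)·0.75 = 0.0100 + 0.1635 = 0.1735
d₁ = 0.1735 / 0.4417 = 0.3928 ≈ 0.39
d₂ = d₁ − σ√T = 0.3928 − 0.4417 = -0.0489 ≈ -0.05
exp(−rT) = exp(−0.088·0.75) = 0.9361
N(d₁) = N(0.39) = 0.6517;  N(d₂) = N(-0.05) = 0.4801
C = 202·0.6517 − 200·0.9361·0.4801 = 131.6434 − 89.8843 = 41.7591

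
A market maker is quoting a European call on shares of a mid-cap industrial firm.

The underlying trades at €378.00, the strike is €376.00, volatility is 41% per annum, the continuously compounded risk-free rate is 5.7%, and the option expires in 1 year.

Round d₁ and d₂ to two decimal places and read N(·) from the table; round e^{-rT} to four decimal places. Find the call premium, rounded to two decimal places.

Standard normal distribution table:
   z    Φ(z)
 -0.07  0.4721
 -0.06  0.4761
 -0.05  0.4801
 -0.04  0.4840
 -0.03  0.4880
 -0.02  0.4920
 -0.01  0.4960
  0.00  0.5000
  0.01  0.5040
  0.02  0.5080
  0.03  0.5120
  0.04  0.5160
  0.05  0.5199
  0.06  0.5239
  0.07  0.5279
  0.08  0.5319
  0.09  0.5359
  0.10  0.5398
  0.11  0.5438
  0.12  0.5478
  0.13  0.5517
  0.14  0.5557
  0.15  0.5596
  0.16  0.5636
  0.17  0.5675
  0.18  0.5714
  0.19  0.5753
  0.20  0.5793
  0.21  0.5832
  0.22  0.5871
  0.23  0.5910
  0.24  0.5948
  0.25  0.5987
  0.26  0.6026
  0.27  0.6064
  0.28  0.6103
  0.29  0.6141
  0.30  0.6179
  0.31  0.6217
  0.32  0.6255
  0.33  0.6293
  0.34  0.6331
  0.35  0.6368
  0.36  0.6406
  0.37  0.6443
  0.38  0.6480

T = 1;  σ√T = 0.4100
ln(S/K) + (r + σ²/2)T = ln(378/376) + (0.057 + 0.41²/2)·1 = 0.0053 + 0.1410 = 0.1464
d₁ = 0.1464 / 0.4100 = 0.3570 → 0.36
d₂ = d₁ − σ√T = 0.3570 − 0.4100 = -0.0530 → -0.05
e^(−rT) = e^(−0.057·1) = 0.9446
C = 378·N(0.36) − 376·0.9446·N(-0.05) = 378·0.6406 − 376·0.9446·0.4801 = 242.1468 − 170.5169 = 71.6299

€71.63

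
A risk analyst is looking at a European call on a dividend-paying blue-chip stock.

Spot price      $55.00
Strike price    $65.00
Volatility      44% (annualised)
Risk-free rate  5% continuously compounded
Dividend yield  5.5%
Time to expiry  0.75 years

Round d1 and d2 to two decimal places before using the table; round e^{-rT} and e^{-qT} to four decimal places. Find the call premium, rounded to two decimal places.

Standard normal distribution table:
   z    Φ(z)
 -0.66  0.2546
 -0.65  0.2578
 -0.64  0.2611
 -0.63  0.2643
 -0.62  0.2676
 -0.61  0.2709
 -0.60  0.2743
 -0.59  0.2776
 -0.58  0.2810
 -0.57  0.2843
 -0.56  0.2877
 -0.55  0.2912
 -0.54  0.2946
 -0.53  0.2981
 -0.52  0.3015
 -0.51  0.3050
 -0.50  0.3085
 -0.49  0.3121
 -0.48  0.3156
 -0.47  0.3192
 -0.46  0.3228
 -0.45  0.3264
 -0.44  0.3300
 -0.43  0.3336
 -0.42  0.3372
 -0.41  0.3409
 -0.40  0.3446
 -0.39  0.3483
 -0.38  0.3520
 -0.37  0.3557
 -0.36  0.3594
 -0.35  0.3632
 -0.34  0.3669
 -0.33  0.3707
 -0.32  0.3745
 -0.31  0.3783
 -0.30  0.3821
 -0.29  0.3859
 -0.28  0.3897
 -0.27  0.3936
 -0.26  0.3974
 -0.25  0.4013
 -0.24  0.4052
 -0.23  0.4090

$4.63

σ√T = 0.44·√0.75 = 0.3811
ln(S/K) + (r − q + σ²/2)T = ln(55/65) + (0.05 − 0.055 + 0.44²/2)·0.75 = -0.1671 + 0.0688 = -0.0982
d₁ = -0.0982 / 0.3811 = -0.2577 ⇒ -0.26
d₂ = d₁ − σ√T = -0.2577 − 0.3811 = -0.6388 ⇒ -0.64
exp(−qT) = exp(−0.055·0.75) = 0.9596;  exp(−rT) = exp(−0.05·0.75) = 0.9632
C = 55·0.9596·N(-0.26) − 65·0.9632·N(-0.64) = 55·0.9596·0.3974 − 65·0.9632·0.2611 = 20.9740 − 16.3469 = 4.6270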